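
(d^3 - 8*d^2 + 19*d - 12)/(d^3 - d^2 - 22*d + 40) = (d^2 - 4*d + 3)/(d^2 + 3*d - 10)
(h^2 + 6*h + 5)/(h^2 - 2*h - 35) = (h + 1)/(h - 7)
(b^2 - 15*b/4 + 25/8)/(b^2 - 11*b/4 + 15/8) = (2*b - 5)/(2*b - 3)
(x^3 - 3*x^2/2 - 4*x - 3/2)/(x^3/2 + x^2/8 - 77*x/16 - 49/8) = 8*(2*x^3 - 3*x^2 - 8*x - 3)/(8*x^3 + 2*x^2 - 77*x - 98)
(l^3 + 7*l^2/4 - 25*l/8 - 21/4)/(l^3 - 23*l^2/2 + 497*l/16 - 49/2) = 2*(2*l^2 + 7*l + 6)/(4*l^2 - 39*l + 56)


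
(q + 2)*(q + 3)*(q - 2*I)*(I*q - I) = I*q^4 + 2*q^3 + 4*I*q^3 + 8*q^2 + I*q^2 + 2*q - 6*I*q - 12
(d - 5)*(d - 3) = d^2 - 8*d + 15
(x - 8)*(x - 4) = x^2 - 12*x + 32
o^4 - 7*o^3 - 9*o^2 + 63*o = o*(o - 7)*(o - 3)*(o + 3)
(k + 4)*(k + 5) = k^2 + 9*k + 20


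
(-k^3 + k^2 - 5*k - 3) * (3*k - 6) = -3*k^4 + 9*k^3 - 21*k^2 + 21*k + 18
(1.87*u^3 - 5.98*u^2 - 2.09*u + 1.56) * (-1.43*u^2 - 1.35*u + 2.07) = -2.6741*u^5 + 6.0269*u^4 + 14.9326*u^3 - 11.7879*u^2 - 6.4323*u + 3.2292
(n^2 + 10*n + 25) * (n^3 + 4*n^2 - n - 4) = n^5 + 14*n^4 + 64*n^3 + 86*n^2 - 65*n - 100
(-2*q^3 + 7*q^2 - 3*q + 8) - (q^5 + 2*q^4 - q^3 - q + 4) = -q^5 - 2*q^4 - q^3 + 7*q^2 - 2*q + 4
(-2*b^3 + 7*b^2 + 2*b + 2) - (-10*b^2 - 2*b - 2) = -2*b^3 + 17*b^2 + 4*b + 4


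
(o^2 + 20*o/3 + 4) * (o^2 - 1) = o^4 + 20*o^3/3 + 3*o^2 - 20*o/3 - 4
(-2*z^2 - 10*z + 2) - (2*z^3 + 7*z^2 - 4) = -2*z^3 - 9*z^2 - 10*z + 6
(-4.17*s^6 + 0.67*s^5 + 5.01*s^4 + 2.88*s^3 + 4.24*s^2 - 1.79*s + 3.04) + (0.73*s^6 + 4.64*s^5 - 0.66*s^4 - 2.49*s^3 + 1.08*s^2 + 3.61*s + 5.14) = -3.44*s^6 + 5.31*s^5 + 4.35*s^4 + 0.39*s^3 + 5.32*s^2 + 1.82*s + 8.18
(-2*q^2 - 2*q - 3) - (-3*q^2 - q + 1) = q^2 - q - 4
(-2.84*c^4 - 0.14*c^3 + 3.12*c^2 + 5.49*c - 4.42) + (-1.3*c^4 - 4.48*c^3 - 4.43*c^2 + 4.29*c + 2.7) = -4.14*c^4 - 4.62*c^3 - 1.31*c^2 + 9.78*c - 1.72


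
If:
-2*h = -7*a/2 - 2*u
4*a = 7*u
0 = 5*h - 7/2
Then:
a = 98/325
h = 7/10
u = 56/325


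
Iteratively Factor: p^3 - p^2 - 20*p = (p + 4)*(p^2 - 5*p) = p*(p + 4)*(p - 5)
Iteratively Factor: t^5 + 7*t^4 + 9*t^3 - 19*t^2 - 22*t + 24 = (t + 3)*(t^4 + 4*t^3 - 3*t^2 - 10*t + 8) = (t - 1)*(t + 3)*(t^3 + 5*t^2 + 2*t - 8) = (t - 1)*(t + 3)*(t + 4)*(t^2 + t - 2) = (t - 1)^2*(t + 3)*(t + 4)*(t + 2)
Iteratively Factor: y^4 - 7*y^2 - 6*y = (y - 3)*(y^3 + 3*y^2 + 2*y) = (y - 3)*(y + 2)*(y^2 + y) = y*(y - 3)*(y + 2)*(y + 1)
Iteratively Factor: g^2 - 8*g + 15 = (g - 3)*(g - 5)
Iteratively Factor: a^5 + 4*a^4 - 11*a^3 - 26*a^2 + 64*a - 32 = (a - 2)*(a^4 + 6*a^3 + a^2 - 24*a + 16) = (a - 2)*(a - 1)*(a^3 + 7*a^2 + 8*a - 16) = (a - 2)*(a - 1)^2*(a^2 + 8*a + 16) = (a - 2)*(a - 1)^2*(a + 4)*(a + 4)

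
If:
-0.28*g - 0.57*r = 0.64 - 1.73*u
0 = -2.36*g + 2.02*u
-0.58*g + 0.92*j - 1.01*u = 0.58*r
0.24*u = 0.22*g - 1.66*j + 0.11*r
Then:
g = 0.17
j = -0.05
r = -0.60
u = 0.20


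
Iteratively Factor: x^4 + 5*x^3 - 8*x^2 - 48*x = (x - 3)*(x^3 + 8*x^2 + 16*x) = x*(x - 3)*(x^2 + 8*x + 16) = x*(x - 3)*(x + 4)*(x + 4)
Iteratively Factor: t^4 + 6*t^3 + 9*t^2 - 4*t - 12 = (t + 2)*(t^3 + 4*t^2 + t - 6) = (t + 2)^2*(t^2 + 2*t - 3) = (t + 2)^2*(t + 3)*(t - 1)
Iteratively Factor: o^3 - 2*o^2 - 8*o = (o)*(o^2 - 2*o - 8) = o*(o + 2)*(o - 4)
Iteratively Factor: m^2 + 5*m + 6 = (m + 2)*(m + 3)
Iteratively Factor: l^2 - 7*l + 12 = (l - 4)*(l - 3)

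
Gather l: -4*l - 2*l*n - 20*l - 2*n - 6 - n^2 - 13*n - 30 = l*(-2*n - 24) - n^2 - 15*n - 36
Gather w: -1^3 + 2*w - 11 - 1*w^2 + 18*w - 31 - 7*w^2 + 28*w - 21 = -8*w^2 + 48*w - 64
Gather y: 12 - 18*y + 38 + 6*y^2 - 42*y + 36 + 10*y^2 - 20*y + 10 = 16*y^2 - 80*y + 96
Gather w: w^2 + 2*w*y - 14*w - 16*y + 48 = w^2 + w*(2*y - 14) - 16*y + 48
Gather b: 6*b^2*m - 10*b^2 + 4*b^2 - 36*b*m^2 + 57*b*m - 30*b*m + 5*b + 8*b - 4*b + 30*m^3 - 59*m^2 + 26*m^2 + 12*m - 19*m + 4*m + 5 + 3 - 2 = b^2*(6*m - 6) + b*(-36*m^2 + 27*m + 9) + 30*m^3 - 33*m^2 - 3*m + 6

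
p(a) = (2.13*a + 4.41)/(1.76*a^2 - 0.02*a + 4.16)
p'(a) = (0.02 - 3.52*a)*(2.13*a + 4.41)/(1.76*a^2 - 0.02*a + 4.16)^2 + 2.13/(1.76*a^2 - 0.02*a + 4.16)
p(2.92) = 0.56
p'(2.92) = -0.19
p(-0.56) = 0.68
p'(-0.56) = 0.74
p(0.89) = 1.14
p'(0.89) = -0.26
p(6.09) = 0.25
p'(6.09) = -0.05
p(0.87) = 1.14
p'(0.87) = -0.25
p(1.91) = 0.80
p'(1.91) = -0.31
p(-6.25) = -0.12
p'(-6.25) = -0.01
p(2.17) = 0.73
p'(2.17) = -0.28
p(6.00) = 0.26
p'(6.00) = -0.05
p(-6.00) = -0.12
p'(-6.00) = -0.01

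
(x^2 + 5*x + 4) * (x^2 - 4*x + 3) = x^4 + x^3 - 13*x^2 - x + 12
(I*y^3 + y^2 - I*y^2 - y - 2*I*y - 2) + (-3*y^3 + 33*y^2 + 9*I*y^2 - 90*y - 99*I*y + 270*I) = -3*y^3 + I*y^3 + 34*y^2 + 8*I*y^2 - 91*y - 101*I*y - 2 + 270*I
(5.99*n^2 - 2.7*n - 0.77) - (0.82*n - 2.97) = 5.99*n^2 - 3.52*n + 2.2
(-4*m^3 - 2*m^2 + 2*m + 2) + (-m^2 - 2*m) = -4*m^3 - 3*m^2 + 2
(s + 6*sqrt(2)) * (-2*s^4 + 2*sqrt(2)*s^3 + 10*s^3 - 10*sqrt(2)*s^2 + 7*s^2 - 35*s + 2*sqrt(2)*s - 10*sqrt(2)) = -2*s^5 - 10*sqrt(2)*s^4 + 10*s^4 + 31*s^3 + 50*sqrt(2)*s^3 - 155*s^2 + 44*sqrt(2)*s^2 - 220*sqrt(2)*s + 24*s - 120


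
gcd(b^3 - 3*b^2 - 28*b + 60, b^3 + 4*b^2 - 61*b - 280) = b + 5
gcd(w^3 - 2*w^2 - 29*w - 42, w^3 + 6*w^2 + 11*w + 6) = w^2 + 5*w + 6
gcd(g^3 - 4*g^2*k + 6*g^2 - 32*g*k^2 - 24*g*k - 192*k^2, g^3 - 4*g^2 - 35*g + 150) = g + 6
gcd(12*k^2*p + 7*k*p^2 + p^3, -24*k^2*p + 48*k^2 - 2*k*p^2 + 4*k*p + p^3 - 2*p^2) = 4*k + p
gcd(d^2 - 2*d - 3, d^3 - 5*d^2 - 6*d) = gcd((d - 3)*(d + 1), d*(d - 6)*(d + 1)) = d + 1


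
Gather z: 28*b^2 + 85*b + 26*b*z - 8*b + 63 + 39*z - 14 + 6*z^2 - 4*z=28*b^2 + 77*b + 6*z^2 + z*(26*b + 35) + 49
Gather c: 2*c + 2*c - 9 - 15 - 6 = 4*c - 30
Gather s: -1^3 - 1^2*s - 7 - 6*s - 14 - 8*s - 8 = -15*s - 30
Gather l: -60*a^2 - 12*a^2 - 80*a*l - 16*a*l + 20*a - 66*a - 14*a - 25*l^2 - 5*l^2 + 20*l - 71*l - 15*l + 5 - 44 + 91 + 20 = -72*a^2 - 60*a - 30*l^2 + l*(-96*a - 66) + 72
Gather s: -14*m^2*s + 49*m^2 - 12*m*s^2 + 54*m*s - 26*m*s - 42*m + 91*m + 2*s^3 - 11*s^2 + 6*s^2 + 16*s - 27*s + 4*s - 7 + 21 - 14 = 49*m^2 + 49*m + 2*s^3 + s^2*(-12*m - 5) + s*(-14*m^2 + 28*m - 7)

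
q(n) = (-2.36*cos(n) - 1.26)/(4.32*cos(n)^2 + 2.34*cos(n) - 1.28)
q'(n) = (8.64*sin(n)*cos(n) + 2.34*sin(n))*(-2.36*cos(n) - 1.26)/(4.32*cos(n)^2 + 2.34*cos(n) - 1.28)^2 + 2.36*sin(n)/(4.32*cos(n)^2 + 2.34*cos(n) - 1.28)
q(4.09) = -0.10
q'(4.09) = 1.81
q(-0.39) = -0.75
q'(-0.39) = 0.45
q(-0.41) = -0.76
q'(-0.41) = 0.48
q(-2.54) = -2.51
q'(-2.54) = 29.82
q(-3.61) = 11.82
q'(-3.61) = -385.75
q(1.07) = -2.85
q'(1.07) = -16.87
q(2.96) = 1.78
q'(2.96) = -2.59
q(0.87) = -1.37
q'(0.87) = -3.21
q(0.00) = -0.67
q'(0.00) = 0.00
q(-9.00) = 5.11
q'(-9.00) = 61.27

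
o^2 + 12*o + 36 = (o + 6)^2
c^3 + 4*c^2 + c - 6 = (c - 1)*(c + 2)*(c + 3)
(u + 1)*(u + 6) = u^2 + 7*u + 6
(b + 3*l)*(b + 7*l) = b^2 + 10*b*l + 21*l^2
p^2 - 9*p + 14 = (p - 7)*(p - 2)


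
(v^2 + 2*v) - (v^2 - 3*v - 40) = 5*v + 40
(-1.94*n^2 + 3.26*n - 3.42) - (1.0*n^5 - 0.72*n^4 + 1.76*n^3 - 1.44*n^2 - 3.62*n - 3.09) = -1.0*n^5 + 0.72*n^4 - 1.76*n^3 - 0.5*n^2 + 6.88*n - 0.33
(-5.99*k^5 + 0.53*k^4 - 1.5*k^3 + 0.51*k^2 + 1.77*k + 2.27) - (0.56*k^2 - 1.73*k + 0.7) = -5.99*k^5 + 0.53*k^4 - 1.5*k^3 - 0.05*k^2 + 3.5*k + 1.57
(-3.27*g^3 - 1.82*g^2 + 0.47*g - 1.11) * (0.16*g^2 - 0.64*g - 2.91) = -0.5232*g^5 + 1.8016*g^4 + 10.7557*g^3 + 4.8178*g^2 - 0.6573*g + 3.2301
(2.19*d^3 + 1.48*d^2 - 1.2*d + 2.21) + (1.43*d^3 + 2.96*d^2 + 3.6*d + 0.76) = 3.62*d^3 + 4.44*d^2 + 2.4*d + 2.97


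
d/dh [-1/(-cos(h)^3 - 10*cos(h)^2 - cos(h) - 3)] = (3*cos(h)^2 + 20*cos(h) + 1)*sin(h)/(cos(h)^3 + 10*cos(h)^2 + cos(h) + 3)^2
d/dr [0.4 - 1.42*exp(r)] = -1.42*exp(r)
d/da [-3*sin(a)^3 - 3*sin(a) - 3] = 9*cos(a)^3 - 12*cos(a)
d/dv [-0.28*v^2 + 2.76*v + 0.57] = 2.76 - 0.56*v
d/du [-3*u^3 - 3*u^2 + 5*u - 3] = -9*u^2 - 6*u + 5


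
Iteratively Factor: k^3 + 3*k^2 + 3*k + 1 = (k + 1)*(k^2 + 2*k + 1) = (k + 1)^2*(k + 1)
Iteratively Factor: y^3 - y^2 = (y - 1)*(y^2) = y*(y - 1)*(y)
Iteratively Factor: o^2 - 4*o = (o)*(o - 4)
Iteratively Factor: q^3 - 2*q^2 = (q - 2)*(q^2) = q*(q - 2)*(q)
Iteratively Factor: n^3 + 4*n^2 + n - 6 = (n + 3)*(n^2 + n - 2) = (n + 2)*(n + 3)*(n - 1)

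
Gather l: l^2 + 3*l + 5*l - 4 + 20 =l^2 + 8*l + 16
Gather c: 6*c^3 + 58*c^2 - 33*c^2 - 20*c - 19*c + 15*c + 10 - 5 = 6*c^3 + 25*c^2 - 24*c + 5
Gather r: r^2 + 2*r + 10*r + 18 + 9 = r^2 + 12*r + 27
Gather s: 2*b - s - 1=2*b - s - 1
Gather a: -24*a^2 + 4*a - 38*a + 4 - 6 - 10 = -24*a^2 - 34*a - 12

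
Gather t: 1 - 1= 0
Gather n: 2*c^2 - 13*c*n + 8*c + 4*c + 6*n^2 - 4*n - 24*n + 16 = 2*c^2 + 12*c + 6*n^2 + n*(-13*c - 28) + 16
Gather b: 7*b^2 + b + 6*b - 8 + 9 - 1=7*b^2 + 7*b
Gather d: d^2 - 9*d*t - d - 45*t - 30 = d^2 + d*(-9*t - 1) - 45*t - 30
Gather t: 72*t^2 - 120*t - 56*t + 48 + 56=72*t^2 - 176*t + 104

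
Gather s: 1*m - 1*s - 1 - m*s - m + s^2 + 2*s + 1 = s^2 + s*(1 - m)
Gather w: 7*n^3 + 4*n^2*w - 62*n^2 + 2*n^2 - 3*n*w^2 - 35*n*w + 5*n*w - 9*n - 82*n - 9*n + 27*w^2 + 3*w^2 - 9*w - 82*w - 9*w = 7*n^3 - 60*n^2 - 100*n + w^2*(30 - 3*n) + w*(4*n^2 - 30*n - 100)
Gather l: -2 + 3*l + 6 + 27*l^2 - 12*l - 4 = 27*l^2 - 9*l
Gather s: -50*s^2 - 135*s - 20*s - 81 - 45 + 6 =-50*s^2 - 155*s - 120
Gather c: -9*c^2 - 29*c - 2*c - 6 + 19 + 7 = -9*c^2 - 31*c + 20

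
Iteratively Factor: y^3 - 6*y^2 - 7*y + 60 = (y - 5)*(y^2 - y - 12) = (y - 5)*(y - 4)*(y + 3)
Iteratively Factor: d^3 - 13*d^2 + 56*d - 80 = (d - 5)*(d^2 - 8*d + 16) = (d - 5)*(d - 4)*(d - 4)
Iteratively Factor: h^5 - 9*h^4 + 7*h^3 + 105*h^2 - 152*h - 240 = (h + 3)*(h^4 - 12*h^3 + 43*h^2 - 24*h - 80) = (h + 1)*(h + 3)*(h^3 - 13*h^2 + 56*h - 80) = (h - 4)*(h + 1)*(h + 3)*(h^2 - 9*h + 20) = (h - 5)*(h - 4)*(h + 1)*(h + 3)*(h - 4)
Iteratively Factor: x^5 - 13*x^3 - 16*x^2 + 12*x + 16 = (x + 2)*(x^4 - 2*x^3 - 9*x^2 + 2*x + 8) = (x - 4)*(x + 2)*(x^3 + 2*x^2 - x - 2) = (x - 4)*(x - 1)*(x + 2)*(x^2 + 3*x + 2) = (x - 4)*(x - 1)*(x + 1)*(x + 2)*(x + 2)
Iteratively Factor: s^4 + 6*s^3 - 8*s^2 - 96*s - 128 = (s + 2)*(s^3 + 4*s^2 - 16*s - 64) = (s + 2)*(s + 4)*(s^2 - 16) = (s - 4)*(s + 2)*(s + 4)*(s + 4)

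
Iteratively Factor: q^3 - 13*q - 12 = (q + 3)*(q^2 - 3*q - 4) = (q + 1)*(q + 3)*(q - 4)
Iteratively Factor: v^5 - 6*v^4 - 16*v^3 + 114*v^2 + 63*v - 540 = (v - 5)*(v^4 - v^3 - 21*v^2 + 9*v + 108) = (v - 5)*(v + 3)*(v^3 - 4*v^2 - 9*v + 36) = (v - 5)*(v - 3)*(v + 3)*(v^2 - v - 12) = (v - 5)*(v - 3)*(v + 3)^2*(v - 4)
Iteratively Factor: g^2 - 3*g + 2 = (g - 2)*(g - 1)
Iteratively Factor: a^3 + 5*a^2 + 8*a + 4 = (a + 2)*(a^2 + 3*a + 2) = (a + 1)*(a + 2)*(a + 2)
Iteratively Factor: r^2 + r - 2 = (r + 2)*(r - 1)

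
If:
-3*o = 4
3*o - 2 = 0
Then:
No Solution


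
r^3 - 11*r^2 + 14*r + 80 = (r - 8)*(r - 5)*(r + 2)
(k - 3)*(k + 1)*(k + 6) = k^3 + 4*k^2 - 15*k - 18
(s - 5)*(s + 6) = s^2 + s - 30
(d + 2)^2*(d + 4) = d^3 + 8*d^2 + 20*d + 16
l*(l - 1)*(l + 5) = l^3 + 4*l^2 - 5*l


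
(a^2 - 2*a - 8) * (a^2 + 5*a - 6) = a^4 + 3*a^3 - 24*a^2 - 28*a + 48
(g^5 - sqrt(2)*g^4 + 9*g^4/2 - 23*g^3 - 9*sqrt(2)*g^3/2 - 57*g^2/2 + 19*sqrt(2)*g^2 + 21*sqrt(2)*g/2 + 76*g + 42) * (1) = g^5 - sqrt(2)*g^4 + 9*g^4/2 - 23*g^3 - 9*sqrt(2)*g^3/2 - 57*g^2/2 + 19*sqrt(2)*g^2 + 21*sqrt(2)*g/2 + 76*g + 42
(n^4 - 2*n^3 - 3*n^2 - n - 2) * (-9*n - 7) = -9*n^5 + 11*n^4 + 41*n^3 + 30*n^2 + 25*n + 14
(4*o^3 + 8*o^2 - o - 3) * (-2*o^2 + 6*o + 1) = -8*o^5 + 8*o^4 + 54*o^3 + 8*o^2 - 19*o - 3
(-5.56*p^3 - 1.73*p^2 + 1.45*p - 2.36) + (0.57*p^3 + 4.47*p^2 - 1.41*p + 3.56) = -4.99*p^3 + 2.74*p^2 + 0.04*p + 1.2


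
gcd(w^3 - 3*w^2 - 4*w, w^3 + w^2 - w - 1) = w + 1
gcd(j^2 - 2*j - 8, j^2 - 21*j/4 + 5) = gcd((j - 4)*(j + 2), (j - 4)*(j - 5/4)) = j - 4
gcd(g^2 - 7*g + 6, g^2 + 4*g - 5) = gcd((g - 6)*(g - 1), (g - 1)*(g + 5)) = g - 1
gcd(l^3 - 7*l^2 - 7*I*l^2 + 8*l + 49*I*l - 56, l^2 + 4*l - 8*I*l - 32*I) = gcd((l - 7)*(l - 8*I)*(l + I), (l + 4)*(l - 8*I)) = l - 8*I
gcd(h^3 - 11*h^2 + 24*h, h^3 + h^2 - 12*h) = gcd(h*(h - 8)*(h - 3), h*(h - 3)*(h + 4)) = h^2 - 3*h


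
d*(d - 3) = d^2 - 3*d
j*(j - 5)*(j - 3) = j^3 - 8*j^2 + 15*j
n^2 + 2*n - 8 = (n - 2)*(n + 4)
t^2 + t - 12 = (t - 3)*(t + 4)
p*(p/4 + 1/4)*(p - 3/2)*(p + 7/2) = p^4/4 + 3*p^3/4 - 13*p^2/16 - 21*p/16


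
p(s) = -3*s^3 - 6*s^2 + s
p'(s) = -9*s^2 - 12*s + 1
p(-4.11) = 102.82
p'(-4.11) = -101.71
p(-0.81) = -3.15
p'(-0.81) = 4.82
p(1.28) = -14.84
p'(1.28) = -29.11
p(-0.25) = -0.58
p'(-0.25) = 3.44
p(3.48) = -195.61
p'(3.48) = -149.75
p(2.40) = -73.63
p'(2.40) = -79.64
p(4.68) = -434.24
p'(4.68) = -252.28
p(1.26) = -14.27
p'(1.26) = -28.41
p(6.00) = -858.00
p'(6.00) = -395.00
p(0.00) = 0.00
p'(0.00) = 1.00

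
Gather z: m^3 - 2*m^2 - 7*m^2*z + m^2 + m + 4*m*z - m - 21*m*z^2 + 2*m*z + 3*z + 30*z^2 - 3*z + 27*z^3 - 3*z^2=m^3 - m^2 + 27*z^3 + z^2*(27 - 21*m) + z*(-7*m^2 + 6*m)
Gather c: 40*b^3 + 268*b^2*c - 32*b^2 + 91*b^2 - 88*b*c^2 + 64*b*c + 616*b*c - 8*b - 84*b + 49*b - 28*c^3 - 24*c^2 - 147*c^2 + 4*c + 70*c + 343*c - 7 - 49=40*b^3 + 59*b^2 - 43*b - 28*c^3 + c^2*(-88*b - 171) + c*(268*b^2 + 680*b + 417) - 56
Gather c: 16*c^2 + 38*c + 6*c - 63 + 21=16*c^2 + 44*c - 42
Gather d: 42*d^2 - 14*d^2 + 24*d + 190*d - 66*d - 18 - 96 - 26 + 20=28*d^2 + 148*d - 120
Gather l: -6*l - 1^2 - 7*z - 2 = -6*l - 7*z - 3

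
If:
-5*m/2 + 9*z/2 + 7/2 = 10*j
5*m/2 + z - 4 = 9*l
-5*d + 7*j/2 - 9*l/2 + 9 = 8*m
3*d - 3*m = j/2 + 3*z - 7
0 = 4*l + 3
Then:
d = -159461/8000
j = -50311/4000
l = -3/4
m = 4251/500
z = -4801/200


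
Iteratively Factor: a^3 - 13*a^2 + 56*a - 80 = (a - 4)*(a^2 - 9*a + 20) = (a - 5)*(a - 4)*(a - 4)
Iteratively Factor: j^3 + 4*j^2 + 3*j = (j + 1)*(j^2 + 3*j) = (j + 1)*(j + 3)*(j)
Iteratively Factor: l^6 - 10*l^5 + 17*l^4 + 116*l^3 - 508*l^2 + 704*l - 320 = (l - 2)*(l^5 - 8*l^4 + l^3 + 118*l^2 - 272*l + 160) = (l - 2)^2*(l^4 - 6*l^3 - 11*l^2 + 96*l - 80) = (l - 2)^2*(l - 1)*(l^3 - 5*l^2 - 16*l + 80) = (l - 2)^2*(l - 1)*(l + 4)*(l^2 - 9*l + 20) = (l - 4)*(l - 2)^2*(l - 1)*(l + 4)*(l - 5)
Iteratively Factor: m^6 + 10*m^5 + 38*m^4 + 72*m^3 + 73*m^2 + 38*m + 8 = (m + 1)*(m^5 + 9*m^4 + 29*m^3 + 43*m^2 + 30*m + 8) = (m + 1)*(m + 2)*(m^4 + 7*m^3 + 15*m^2 + 13*m + 4) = (m + 1)^2*(m + 2)*(m^3 + 6*m^2 + 9*m + 4) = (m + 1)^3*(m + 2)*(m^2 + 5*m + 4) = (m + 1)^4*(m + 2)*(m + 4)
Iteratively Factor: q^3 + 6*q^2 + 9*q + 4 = (q + 1)*(q^2 + 5*q + 4) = (q + 1)*(q + 4)*(q + 1)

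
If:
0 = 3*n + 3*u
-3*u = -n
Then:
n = 0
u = 0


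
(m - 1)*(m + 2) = m^2 + m - 2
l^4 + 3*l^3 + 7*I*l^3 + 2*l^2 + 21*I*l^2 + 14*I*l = l*(l + 1)*(l + 2)*(l + 7*I)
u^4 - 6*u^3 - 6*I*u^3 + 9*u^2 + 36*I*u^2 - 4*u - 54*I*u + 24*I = (u - 4)*(u - 6*I)*(-I*u + I)*(I*u - I)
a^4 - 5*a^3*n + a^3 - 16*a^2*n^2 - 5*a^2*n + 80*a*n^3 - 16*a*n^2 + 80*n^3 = (a + 1)*(a - 5*n)*(a - 4*n)*(a + 4*n)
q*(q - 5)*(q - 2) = q^3 - 7*q^2 + 10*q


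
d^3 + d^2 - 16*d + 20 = (d - 2)^2*(d + 5)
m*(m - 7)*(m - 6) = m^3 - 13*m^2 + 42*m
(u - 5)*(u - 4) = u^2 - 9*u + 20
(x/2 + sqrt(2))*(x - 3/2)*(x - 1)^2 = x^4/2 - 7*x^3/4 + sqrt(2)*x^3 - 7*sqrt(2)*x^2/2 + 2*x^2 - 3*x/4 + 4*sqrt(2)*x - 3*sqrt(2)/2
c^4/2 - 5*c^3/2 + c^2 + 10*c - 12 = (c/2 + 1)*(c - 3)*(c - 2)^2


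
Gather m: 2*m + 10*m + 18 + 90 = 12*m + 108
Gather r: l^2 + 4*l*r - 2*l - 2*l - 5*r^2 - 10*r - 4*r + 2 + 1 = l^2 - 4*l - 5*r^2 + r*(4*l - 14) + 3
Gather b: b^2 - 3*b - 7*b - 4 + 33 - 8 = b^2 - 10*b + 21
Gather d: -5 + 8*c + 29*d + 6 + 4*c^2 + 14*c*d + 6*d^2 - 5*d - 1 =4*c^2 + 8*c + 6*d^2 + d*(14*c + 24)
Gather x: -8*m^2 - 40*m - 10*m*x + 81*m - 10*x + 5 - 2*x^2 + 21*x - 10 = -8*m^2 + 41*m - 2*x^2 + x*(11 - 10*m) - 5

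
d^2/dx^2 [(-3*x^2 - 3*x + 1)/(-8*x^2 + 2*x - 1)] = 2*(240*x^3 - 264*x^2 - 24*x + 13)/(512*x^6 - 384*x^5 + 288*x^4 - 104*x^3 + 36*x^2 - 6*x + 1)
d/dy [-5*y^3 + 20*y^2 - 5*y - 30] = -15*y^2 + 40*y - 5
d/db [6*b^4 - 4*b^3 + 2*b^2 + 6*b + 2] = 24*b^3 - 12*b^2 + 4*b + 6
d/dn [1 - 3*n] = -3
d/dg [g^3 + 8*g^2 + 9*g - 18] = 3*g^2 + 16*g + 9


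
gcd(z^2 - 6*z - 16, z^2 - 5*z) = 1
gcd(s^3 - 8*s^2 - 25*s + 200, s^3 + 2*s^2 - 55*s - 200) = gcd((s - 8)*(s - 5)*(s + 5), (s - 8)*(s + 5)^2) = s^2 - 3*s - 40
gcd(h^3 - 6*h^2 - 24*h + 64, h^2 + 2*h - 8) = h^2 + 2*h - 8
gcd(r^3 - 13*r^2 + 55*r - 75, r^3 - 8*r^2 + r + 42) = r - 3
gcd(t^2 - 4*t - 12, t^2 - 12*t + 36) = t - 6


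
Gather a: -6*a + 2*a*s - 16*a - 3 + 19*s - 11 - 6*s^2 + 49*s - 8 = a*(2*s - 22) - 6*s^2 + 68*s - 22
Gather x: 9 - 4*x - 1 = 8 - 4*x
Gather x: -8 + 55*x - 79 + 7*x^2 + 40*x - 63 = 7*x^2 + 95*x - 150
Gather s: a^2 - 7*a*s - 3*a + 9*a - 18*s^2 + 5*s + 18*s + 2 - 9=a^2 + 6*a - 18*s^2 + s*(23 - 7*a) - 7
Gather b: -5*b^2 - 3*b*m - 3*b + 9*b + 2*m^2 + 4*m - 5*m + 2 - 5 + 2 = -5*b^2 + b*(6 - 3*m) + 2*m^2 - m - 1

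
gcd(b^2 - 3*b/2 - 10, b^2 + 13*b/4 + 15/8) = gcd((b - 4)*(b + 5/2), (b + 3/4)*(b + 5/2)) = b + 5/2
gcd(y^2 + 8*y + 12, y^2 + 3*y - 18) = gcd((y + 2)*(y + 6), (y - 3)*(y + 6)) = y + 6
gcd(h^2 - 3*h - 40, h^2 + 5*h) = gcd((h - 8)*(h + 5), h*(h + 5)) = h + 5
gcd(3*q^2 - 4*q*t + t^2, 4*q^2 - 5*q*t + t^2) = q - t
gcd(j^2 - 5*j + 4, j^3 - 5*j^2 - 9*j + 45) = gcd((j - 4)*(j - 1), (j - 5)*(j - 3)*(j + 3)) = 1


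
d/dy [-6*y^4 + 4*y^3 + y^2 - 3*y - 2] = -24*y^3 + 12*y^2 + 2*y - 3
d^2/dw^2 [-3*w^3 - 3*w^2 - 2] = -18*w - 6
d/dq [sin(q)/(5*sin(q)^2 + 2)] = (2 - 5*sin(q)^2)*cos(q)/(5*sin(q)^2 + 2)^2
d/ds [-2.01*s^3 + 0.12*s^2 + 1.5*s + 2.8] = -6.03*s^2 + 0.24*s + 1.5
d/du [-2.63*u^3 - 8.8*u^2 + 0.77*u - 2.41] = -7.89*u^2 - 17.6*u + 0.77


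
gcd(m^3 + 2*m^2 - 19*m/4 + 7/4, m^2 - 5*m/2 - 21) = m + 7/2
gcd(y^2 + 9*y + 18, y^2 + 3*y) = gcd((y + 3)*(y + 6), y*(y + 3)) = y + 3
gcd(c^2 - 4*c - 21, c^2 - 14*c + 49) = c - 7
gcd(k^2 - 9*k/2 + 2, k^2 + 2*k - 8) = 1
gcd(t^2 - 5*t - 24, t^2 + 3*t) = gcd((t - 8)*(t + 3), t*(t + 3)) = t + 3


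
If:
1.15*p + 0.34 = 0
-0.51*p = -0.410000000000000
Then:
No Solution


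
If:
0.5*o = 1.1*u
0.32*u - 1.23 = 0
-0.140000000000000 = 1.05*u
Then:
No Solution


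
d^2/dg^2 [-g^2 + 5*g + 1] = -2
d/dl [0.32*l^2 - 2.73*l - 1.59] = 0.64*l - 2.73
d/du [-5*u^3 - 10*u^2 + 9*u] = -15*u^2 - 20*u + 9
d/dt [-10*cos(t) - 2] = 10*sin(t)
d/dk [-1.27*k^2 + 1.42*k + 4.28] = 1.42 - 2.54*k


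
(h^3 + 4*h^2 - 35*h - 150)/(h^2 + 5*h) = h - 1 - 30/h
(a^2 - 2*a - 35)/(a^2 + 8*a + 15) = (a - 7)/(a + 3)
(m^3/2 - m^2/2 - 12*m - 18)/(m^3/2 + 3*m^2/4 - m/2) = 2*(m^2 - 3*m - 18)/(m*(2*m - 1))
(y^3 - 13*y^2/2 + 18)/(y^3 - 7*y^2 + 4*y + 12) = (y + 3/2)/(y + 1)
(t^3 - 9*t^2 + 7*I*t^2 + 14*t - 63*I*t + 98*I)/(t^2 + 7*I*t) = t - 9 + 14/t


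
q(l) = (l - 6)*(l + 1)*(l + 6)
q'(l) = (l - 6)*(l + 1) + (l - 6)*(l + 6) + (l + 1)*(l + 6) = 3*l^2 + 2*l - 36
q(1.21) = -76.32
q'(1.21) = -29.19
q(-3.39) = 58.57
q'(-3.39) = -8.30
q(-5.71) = 15.99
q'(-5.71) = 50.39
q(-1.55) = 18.48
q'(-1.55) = -31.89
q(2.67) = -105.96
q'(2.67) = -9.27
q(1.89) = -93.72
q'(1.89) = -21.50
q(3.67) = -105.22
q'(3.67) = 11.75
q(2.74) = -106.56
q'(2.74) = -8.00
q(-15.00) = -2646.00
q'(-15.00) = 609.00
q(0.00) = -36.00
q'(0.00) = -36.00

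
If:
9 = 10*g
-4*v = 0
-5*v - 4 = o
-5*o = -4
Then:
No Solution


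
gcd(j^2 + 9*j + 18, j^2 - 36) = j + 6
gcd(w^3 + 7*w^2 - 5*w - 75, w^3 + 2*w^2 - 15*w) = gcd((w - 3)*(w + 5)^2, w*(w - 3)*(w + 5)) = w^2 + 2*w - 15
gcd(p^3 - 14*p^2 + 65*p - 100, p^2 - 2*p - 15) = p - 5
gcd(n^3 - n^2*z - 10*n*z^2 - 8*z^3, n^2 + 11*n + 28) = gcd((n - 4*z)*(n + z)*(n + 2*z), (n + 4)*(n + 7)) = 1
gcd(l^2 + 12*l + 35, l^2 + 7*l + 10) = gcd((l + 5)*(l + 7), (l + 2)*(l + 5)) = l + 5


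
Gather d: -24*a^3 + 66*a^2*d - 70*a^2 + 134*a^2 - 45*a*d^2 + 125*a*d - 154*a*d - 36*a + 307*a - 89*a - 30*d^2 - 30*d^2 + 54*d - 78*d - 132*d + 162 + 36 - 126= -24*a^3 + 64*a^2 + 182*a + d^2*(-45*a - 60) + d*(66*a^2 - 29*a - 156) + 72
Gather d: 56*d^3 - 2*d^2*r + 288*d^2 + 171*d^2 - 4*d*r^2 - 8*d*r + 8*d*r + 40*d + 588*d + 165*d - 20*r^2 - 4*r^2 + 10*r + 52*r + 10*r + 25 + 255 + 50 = 56*d^3 + d^2*(459 - 2*r) + d*(793 - 4*r^2) - 24*r^2 + 72*r + 330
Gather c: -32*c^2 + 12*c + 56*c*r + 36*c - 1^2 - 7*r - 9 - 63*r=-32*c^2 + c*(56*r + 48) - 70*r - 10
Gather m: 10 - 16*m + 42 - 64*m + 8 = 60 - 80*m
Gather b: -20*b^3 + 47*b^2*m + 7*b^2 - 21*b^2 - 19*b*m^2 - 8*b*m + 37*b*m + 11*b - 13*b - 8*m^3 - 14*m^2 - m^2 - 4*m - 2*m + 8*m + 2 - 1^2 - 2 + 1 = -20*b^3 + b^2*(47*m - 14) + b*(-19*m^2 + 29*m - 2) - 8*m^3 - 15*m^2 + 2*m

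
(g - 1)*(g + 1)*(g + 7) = g^3 + 7*g^2 - g - 7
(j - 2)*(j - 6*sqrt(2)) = j^2 - 6*sqrt(2)*j - 2*j + 12*sqrt(2)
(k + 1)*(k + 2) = k^2 + 3*k + 2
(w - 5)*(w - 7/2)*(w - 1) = w^3 - 19*w^2/2 + 26*w - 35/2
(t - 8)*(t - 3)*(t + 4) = t^3 - 7*t^2 - 20*t + 96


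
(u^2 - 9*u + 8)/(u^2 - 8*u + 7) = (u - 8)/(u - 7)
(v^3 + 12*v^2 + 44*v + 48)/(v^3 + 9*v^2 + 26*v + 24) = (v + 6)/(v + 3)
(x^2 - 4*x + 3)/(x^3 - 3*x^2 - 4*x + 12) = (x - 1)/(x^2 - 4)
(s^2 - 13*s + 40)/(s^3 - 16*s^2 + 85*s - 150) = (s - 8)/(s^2 - 11*s + 30)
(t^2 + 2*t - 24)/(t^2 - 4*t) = (t + 6)/t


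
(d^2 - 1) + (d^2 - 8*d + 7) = 2*d^2 - 8*d + 6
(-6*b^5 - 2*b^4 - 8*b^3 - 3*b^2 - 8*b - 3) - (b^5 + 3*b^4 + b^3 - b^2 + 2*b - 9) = -7*b^5 - 5*b^4 - 9*b^3 - 2*b^2 - 10*b + 6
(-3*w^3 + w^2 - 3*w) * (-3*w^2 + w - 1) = 9*w^5 - 6*w^4 + 13*w^3 - 4*w^2 + 3*w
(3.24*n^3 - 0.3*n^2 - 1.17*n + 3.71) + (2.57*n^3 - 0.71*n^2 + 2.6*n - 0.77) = 5.81*n^3 - 1.01*n^2 + 1.43*n + 2.94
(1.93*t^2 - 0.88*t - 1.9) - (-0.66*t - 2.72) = 1.93*t^2 - 0.22*t + 0.82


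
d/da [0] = 0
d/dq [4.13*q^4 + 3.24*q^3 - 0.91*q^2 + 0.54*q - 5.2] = 16.52*q^3 + 9.72*q^2 - 1.82*q + 0.54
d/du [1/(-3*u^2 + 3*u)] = (2*u - 1)/(3*u^2*(u - 1)^2)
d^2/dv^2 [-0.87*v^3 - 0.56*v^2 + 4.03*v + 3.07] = -5.22*v - 1.12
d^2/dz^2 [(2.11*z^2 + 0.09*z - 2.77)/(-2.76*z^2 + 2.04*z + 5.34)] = (2.8421709430404e-14*z^4 - 25.131456*z^3 - 59.983632*z^2 - 101.535984*z - 13.668984)/(21.024576*z^6 - 46.619712*z^5 - 87.575904*z^4 + 171.908352*z^3 + 169.440336*z^2 - 174.515472*z - 152.273304)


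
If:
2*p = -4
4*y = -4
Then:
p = -2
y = -1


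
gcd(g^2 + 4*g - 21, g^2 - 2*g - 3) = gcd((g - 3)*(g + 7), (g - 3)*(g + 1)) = g - 3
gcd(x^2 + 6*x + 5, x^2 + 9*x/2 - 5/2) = x + 5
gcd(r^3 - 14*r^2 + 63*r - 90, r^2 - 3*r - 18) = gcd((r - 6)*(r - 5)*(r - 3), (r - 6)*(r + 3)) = r - 6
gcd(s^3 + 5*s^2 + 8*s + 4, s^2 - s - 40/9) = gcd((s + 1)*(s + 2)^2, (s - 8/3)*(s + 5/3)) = 1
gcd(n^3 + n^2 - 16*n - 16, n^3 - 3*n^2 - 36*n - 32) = n^2 + 5*n + 4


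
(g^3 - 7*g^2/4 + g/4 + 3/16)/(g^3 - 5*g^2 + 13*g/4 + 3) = (8*g^2 - 2*g - 1)/(4*(2*g^2 - 7*g - 4))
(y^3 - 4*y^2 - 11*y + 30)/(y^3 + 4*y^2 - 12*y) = (y^2 - 2*y - 15)/(y*(y + 6))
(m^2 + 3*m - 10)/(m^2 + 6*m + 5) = (m - 2)/(m + 1)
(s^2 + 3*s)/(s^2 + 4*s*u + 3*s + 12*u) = s/(s + 4*u)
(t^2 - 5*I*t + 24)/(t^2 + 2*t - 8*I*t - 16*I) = (t + 3*I)/(t + 2)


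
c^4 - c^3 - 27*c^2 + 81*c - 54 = (c - 3)^2*(c - 1)*(c + 6)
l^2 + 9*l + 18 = (l + 3)*(l + 6)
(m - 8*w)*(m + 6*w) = m^2 - 2*m*w - 48*w^2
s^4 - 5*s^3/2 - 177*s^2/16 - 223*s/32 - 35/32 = (s - 5)*(s + 1/4)*(s + 1/2)*(s + 7/4)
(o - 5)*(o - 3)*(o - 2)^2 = o^4 - 12*o^3 + 51*o^2 - 92*o + 60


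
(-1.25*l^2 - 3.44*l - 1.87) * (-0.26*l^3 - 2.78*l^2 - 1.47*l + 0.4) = 0.325*l^5 + 4.3694*l^4 + 11.8869*l^3 + 9.7554*l^2 + 1.3729*l - 0.748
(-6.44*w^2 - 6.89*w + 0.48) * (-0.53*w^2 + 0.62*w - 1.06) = 3.4132*w^4 - 0.3411*w^3 + 2.3002*w^2 + 7.601*w - 0.5088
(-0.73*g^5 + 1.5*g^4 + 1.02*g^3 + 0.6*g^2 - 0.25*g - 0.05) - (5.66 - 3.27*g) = -0.73*g^5 + 1.5*g^4 + 1.02*g^3 + 0.6*g^2 + 3.02*g - 5.71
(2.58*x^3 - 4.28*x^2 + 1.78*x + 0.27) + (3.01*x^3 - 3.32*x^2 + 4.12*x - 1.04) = 5.59*x^3 - 7.6*x^2 + 5.9*x - 0.77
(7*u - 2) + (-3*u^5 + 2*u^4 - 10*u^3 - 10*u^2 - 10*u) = -3*u^5 + 2*u^4 - 10*u^3 - 10*u^2 - 3*u - 2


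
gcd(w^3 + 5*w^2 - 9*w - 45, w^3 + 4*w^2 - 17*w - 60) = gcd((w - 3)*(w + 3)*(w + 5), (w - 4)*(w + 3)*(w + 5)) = w^2 + 8*w + 15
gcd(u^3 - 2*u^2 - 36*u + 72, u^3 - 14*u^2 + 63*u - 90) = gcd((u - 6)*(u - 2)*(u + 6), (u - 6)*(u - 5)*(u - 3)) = u - 6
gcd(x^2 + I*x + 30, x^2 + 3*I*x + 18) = x + 6*I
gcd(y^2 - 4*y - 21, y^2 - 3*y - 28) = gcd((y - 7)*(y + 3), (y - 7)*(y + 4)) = y - 7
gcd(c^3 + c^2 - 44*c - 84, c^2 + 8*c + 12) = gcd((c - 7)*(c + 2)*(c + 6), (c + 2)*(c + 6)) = c^2 + 8*c + 12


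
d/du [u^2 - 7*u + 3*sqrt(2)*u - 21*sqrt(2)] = 2*u - 7 + 3*sqrt(2)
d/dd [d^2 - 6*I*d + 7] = 2*d - 6*I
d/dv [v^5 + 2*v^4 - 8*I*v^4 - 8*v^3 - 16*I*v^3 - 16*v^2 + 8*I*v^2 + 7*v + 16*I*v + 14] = 5*v^4 + v^3*(8 - 32*I) + v^2*(-24 - 48*I) + 16*v*(-2 + I) + 7 + 16*I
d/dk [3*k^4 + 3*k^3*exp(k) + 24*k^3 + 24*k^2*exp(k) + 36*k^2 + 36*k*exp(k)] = 3*k^3*exp(k) + 12*k^3 + 33*k^2*exp(k) + 72*k^2 + 84*k*exp(k) + 72*k + 36*exp(k)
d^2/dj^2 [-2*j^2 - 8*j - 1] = -4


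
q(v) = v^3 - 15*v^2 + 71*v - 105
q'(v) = 3*v^2 - 30*v + 71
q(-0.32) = -129.29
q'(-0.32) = 80.91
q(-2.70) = -425.73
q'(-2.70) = 173.87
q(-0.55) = -148.75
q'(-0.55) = 88.41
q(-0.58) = -151.42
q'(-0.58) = 89.41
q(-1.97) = -310.73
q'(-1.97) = 141.74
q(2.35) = -8.01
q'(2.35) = 17.07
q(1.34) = -34.39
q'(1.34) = 36.19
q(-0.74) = -166.16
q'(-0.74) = 94.84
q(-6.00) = -1287.00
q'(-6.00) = 359.00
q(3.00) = 0.00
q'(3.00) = 8.00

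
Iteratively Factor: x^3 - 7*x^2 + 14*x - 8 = (x - 4)*(x^2 - 3*x + 2) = (x - 4)*(x - 1)*(x - 2)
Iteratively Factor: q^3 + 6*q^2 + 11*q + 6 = (q + 2)*(q^2 + 4*q + 3) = (q + 1)*(q + 2)*(q + 3)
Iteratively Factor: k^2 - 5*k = (k)*(k - 5)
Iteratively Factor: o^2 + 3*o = (o)*(o + 3)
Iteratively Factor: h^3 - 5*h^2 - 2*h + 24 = (h - 4)*(h^2 - h - 6) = (h - 4)*(h - 3)*(h + 2)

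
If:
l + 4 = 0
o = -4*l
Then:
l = -4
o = 16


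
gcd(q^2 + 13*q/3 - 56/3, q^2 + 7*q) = q + 7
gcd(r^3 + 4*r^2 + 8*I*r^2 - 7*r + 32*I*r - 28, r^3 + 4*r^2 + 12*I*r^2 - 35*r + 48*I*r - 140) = r^2 + r*(4 + 7*I) + 28*I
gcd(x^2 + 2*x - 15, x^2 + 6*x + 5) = x + 5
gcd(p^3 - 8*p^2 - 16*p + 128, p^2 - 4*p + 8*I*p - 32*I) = p - 4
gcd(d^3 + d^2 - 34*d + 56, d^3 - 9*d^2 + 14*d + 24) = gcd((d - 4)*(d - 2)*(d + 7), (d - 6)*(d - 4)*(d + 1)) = d - 4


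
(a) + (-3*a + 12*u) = -2*a + 12*u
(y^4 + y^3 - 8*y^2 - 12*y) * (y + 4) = y^5 + 5*y^4 - 4*y^3 - 44*y^2 - 48*y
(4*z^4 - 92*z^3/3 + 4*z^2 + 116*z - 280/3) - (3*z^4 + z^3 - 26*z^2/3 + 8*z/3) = z^4 - 95*z^3/3 + 38*z^2/3 + 340*z/3 - 280/3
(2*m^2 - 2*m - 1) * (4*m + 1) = 8*m^3 - 6*m^2 - 6*m - 1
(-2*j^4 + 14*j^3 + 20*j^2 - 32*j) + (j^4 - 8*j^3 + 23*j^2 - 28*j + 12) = -j^4 + 6*j^3 + 43*j^2 - 60*j + 12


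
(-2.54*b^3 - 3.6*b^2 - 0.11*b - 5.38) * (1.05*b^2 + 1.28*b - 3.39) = -2.667*b^5 - 7.0312*b^4 + 3.8871*b^3 + 6.4142*b^2 - 6.5135*b + 18.2382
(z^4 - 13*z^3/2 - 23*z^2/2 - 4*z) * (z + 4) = z^5 - 5*z^4/2 - 75*z^3/2 - 50*z^2 - 16*z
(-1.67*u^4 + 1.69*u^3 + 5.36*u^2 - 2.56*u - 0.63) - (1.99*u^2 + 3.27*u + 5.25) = -1.67*u^4 + 1.69*u^3 + 3.37*u^2 - 5.83*u - 5.88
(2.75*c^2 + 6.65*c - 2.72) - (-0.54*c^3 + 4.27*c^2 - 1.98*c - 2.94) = 0.54*c^3 - 1.52*c^2 + 8.63*c + 0.22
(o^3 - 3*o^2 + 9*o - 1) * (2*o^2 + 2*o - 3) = 2*o^5 - 4*o^4 + 9*o^3 + 25*o^2 - 29*o + 3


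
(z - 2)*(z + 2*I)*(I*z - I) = I*z^3 - 2*z^2 - 3*I*z^2 + 6*z + 2*I*z - 4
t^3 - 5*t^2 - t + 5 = (t - 5)*(t - 1)*(t + 1)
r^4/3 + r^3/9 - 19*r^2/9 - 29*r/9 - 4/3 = (r/3 + 1/3)*(r - 3)*(r + 1)*(r + 4/3)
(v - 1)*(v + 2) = v^2 + v - 2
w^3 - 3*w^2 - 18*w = w*(w - 6)*(w + 3)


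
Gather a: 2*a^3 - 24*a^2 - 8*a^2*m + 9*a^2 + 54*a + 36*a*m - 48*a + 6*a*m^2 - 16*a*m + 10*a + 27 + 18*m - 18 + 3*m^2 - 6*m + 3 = 2*a^3 + a^2*(-8*m - 15) + a*(6*m^2 + 20*m + 16) + 3*m^2 + 12*m + 12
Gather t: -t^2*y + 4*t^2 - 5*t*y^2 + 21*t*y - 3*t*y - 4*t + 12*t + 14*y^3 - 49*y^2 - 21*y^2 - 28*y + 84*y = t^2*(4 - y) + t*(-5*y^2 + 18*y + 8) + 14*y^3 - 70*y^2 + 56*y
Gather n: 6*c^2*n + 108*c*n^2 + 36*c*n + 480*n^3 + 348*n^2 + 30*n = 480*n^3 + n^2*(108*c + 348) + n*(6*c^2 + 36*c + 30)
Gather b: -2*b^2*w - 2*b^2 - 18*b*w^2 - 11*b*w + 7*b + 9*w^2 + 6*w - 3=b^2*(-2*w - 2) + b*(-18*w^2 - 11*w + 7) + 9*w^2 + 6*w - 3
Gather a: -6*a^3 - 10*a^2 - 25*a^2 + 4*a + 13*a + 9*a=-6*a^3 - 35*a^2 + 26*a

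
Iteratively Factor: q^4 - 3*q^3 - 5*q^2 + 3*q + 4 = (q + 1)*(q^3 - 4*q^2 - q + 4) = (q - 4)*(q + 1)*(q^2 - 1) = (q - 4)*(q + 1)^2*(q - 1)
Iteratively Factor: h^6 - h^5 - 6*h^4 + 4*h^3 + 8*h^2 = (h)*(h^5 - h^4 - 6*h^3 + 4*h^2 + 8*h) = h*(h - 2)*(h^4 + h^3 - 4*h^2 - 4*h) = h^2*(h - 2)*(h^3 + h^2 - 4*h - 4) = h^2*(h - 2)*(h + 2)*(h^2 - h - 2) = h^2*(h - 2)^2*(h + 2)*(h + 1)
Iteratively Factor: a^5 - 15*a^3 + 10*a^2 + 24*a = (a + 1)*(a^4 - a^3 - 14*a^2 + 24*a) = (a - 2)*(a + 1)*(a^3 + a^2 - 12*a) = a*(a - 2)*(a + 1)*(a^2 + a - 12) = a*(a - 2)*(a + 1)*(a + 4)*(a - 3)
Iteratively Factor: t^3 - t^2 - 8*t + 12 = (t - 2)*(t^2 + t - 6) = (t - 2)*(t + 3)*(t - 2)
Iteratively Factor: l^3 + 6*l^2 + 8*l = (l + 2)*(l^2 + 4*l) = l*(l + 2)*(l + 4)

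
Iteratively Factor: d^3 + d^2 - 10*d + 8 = (d + 4)*(d^2 - 3*d + 2) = (d - 1)*(d + 4)*(d - 2)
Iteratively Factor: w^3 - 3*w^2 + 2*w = (w - 2)*(w^2 - w) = w*(w - 2)*(w - 1)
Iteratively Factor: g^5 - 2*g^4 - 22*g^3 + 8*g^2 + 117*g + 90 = (g + 2)*(g^4 - 4*g^3 - 14*g^2 + 36*g + 45) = (g - 3)*(g + 2)*(g^3 - g^2 - 17*g - 15) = (g - 3)*(g + 1)*(g + 2)*(g^2 - 2*g - 15) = (g - 5)*(g - 3)*(g + 1)*(g + 2)*(g + 3)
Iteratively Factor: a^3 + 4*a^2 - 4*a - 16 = (a - 2)*(a^2 + 6*a + 8) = (a - 2)*(a + 2)*(a + 4)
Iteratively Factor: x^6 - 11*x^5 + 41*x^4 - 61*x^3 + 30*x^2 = (x - 2)*(x^5 - 9*x^4 + 23*x^3 - 15*x^2) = x*(x - 2)*(x^4 - 9*x^3 + 23*x^2 - 15*x) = x*(x - 5)*(x - 2)*(x^3 - 4*x^2 + 3*x) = x^2*(x - 5)*(x - 2)*(x^2 - 4*x + 3) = x^2*(x - 5)*(x - 2)*(x - 1)*(x - 3)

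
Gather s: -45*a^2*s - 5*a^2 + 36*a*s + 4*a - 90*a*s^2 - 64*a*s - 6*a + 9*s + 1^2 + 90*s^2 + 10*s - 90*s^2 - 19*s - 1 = -5*a^2 - 90*a*s^2 - 2*a + s*(-45*a^2 - 28*a)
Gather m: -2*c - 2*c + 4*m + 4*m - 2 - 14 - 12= -4*c + 8*m - 28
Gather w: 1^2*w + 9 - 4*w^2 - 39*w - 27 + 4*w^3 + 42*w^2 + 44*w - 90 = 4*w^3 + 38*w^2 + 6*w - 108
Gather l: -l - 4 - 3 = -l - 7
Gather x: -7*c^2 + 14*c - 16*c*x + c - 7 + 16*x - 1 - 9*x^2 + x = -7*c^2 + 15*c - 9*x^2 + x*(17 - 16*c) - 8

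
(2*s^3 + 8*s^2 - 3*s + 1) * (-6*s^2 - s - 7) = -12*s^5 - 50*s^4 - 4*s^3 - 59*s^2 + 20*s - 7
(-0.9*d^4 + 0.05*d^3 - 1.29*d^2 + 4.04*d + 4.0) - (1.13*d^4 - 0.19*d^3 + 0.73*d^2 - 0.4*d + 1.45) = -2.03*d^4 + 0.24*d^3 - 2.02*d^2 + 4.44*d + 2.55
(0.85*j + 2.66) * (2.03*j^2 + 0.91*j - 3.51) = 1.7255*j^3 + 6.1733*j^2 - 0.5629*j - 9.3366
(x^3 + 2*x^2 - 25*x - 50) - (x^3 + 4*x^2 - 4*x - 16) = -2*x^2 - 21*x - 34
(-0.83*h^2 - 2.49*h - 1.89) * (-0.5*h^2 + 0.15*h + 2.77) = 0.415*h^4 + 1.1205*h^3 - 1.7276*h^2 - 7.1808*h - 5.2353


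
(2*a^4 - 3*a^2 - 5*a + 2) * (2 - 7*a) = -14*a^5 + 4*a^4 + 21*a^3 + 29*a^2 - 24*a + 4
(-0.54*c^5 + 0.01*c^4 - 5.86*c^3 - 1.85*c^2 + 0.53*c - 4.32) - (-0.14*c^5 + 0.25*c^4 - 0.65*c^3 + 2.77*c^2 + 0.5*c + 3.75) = -0.4*c^5 - 0.24*c^4 - 5.21*c^3 - 4.62*c^2 + 0.03*c - 8.07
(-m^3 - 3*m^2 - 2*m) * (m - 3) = -m^4 + 7*m^2 + 6*m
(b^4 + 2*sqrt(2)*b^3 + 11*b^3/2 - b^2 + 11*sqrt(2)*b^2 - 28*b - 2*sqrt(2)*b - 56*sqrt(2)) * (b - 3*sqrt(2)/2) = b^5 + sqrt(2)*b^4/2 + 11*b^4/2 - 7*b^3 + 11*sqrt(2)*b^3/4 - 61*b^2 - sqrt(2)*b^2/2 - 14*sqrt(2)*b + 6*b + 168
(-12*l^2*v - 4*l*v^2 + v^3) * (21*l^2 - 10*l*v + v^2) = -252*l^4*v + 36*l^3*v^2 + 49*l^2*v^3 - 14*l*v^4 + v^5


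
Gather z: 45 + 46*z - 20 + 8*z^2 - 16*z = 8*z^2 + 30*z + 25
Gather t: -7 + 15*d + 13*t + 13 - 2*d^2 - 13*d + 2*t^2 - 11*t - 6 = -2*d^2 + 2*d + 2*t^2 + 2*t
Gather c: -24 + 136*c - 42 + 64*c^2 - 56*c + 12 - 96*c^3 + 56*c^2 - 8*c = -96*c^3 + 120*c^2 + 72*c - 54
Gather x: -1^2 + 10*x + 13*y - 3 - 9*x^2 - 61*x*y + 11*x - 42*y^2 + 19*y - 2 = -9*x^2 + x*(21 - 61*y) - 42*y^2 + 32*y - 6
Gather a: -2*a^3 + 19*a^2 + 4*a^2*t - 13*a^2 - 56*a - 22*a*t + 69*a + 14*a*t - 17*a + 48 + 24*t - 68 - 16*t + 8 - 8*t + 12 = -2*a^3 + a^2*(4*t + 6) + a*(-8*t - 4)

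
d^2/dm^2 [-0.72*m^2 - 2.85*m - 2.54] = -1.44000000000000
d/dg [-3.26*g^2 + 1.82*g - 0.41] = 1.82 - 6.52*g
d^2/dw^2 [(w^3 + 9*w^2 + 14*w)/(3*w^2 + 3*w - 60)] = 4*(13*w^3 + 240*w^2 + 1020*w + 1940)/(3*(w^6 + 3*w^5 - 57*w^4 - 119*w^3 + 1140*w^2 + 1200*w - 8000))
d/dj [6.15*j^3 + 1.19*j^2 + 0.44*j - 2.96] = 18.45*j^2 + 2.38*j + 0.44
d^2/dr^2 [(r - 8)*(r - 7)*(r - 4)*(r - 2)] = 12*r^2 - 126*r + 308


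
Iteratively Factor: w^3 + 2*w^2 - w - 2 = (w + 2)*(w^2 - 1) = (w + 1)*(w + 2)*(w - 1)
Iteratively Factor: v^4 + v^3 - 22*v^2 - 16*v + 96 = (v - 4)*(v^3 + 5*v^2 - 2*v - 24) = (v - 4)*(v - 2)*(v^2 + 7*v + 12) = (v - 4)*(v - 2)*(v + 4)*(v + 3)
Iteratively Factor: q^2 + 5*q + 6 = (q + 2)*(q + 3)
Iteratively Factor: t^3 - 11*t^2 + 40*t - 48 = (t - 4)*(t^2 - 7*t + 12) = (t - 4)*(t - 3)*(t - 4)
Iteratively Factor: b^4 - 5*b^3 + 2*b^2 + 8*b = (b + 1)*(b^3 - 6*b^2 + 8*b) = (b - 2)*(b + 1)*(b^2 - 4*b) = (b - 4)*(b - 2)*(b + 1)*(b)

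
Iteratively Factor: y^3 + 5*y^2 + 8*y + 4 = (y + 1)*(y^2 + 4*y + 4) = (y + 1)*(y + 2)*(y + 2)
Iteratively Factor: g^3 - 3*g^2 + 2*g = (g - 2)*(g^2 - g) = g*(g - 2)*(g - 1)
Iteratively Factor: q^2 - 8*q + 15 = (q - 5)*(q - 3)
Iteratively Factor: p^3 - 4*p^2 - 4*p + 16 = (p - 4)*(p^2 - 4) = (p - 4)*(p + 2)*(p - 2)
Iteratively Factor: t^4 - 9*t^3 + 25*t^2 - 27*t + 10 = (t - 2)*(t^3 - 7*t^2 + 11*t - 5) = (t - 2)*(t - 1)*(t^2 - 6*t + 5) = (t - 2)*(t - 1)^2*(t - 5)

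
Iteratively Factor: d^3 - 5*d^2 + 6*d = (d - 2)*(d^2 - 3*d) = (d - 3)*(d - 2)*(d)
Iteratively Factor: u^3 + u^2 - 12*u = (u - 3)*(u^2 + 4*u) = (u - 3)*(u + 4)*(u)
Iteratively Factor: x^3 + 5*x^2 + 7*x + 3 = (x + 1)*(x^2 + 4*x + 3) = (x + 1)^2*(x + 3)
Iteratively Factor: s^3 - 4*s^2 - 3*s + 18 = (s + 2)*(s^2 - 6*s + 9) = (s - 3)*(s + 2)*(s - 3)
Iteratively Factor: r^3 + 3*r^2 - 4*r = (r + 4)*(r^2 - r) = r*(r + 4)*(r - 1)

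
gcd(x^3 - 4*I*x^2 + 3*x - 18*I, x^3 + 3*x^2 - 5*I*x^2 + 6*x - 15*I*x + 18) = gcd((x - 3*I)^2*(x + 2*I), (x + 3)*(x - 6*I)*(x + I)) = 1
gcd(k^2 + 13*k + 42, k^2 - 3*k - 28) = 1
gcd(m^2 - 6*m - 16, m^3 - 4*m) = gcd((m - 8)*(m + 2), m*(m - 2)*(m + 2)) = m + 2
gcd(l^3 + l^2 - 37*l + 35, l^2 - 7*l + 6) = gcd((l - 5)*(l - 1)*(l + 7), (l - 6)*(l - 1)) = l - 1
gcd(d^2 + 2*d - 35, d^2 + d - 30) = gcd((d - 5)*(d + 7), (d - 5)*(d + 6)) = d - 5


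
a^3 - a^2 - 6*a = a*(a - 3)*(a + 2)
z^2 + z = z*(z + 1)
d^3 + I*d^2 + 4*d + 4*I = (d - 2*I)*(d + I)*(d + 2*I)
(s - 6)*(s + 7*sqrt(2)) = s^2 - 6*s + 7*sqrt(2)*s - 42*sqrt(2)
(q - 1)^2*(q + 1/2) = q^3 - 3*q^2/2 + 1/2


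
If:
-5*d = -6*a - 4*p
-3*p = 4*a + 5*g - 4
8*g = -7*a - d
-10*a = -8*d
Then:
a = -128/31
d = -160/31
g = 132/31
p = -8/31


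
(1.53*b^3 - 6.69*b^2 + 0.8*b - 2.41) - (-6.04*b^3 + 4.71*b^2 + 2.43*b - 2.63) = 7.57*b^3 - 11.4*b^2 - 1.63*b + 0.22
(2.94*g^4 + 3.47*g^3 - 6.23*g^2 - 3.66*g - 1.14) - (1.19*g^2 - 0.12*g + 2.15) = 2.94*g^4 + 3.47*g^3 - 7.42*g^2 - 3.54*g - 3.29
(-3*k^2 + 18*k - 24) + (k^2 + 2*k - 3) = -2*k^2 + 20*k - 27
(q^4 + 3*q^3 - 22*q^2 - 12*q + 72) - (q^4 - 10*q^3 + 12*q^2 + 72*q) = 13*q^3 - 34*q^2 - 84*q + 72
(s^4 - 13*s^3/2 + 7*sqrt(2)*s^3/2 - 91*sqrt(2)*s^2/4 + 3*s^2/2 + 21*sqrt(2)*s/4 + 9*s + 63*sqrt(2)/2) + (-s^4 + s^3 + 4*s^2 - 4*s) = -11*s^3/2 + 7*sqrt(2)*s^3/2 - 91*sqrt(2)*s^2/4 + 11*s^2/2 + 5*s + 21*sqrt(2)*s/4 + 63*sqrt(2)/2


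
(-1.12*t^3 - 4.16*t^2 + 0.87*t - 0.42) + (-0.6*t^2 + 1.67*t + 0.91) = -1.12*t^3 - 4.76*t^2 + 2.54*t + 0.49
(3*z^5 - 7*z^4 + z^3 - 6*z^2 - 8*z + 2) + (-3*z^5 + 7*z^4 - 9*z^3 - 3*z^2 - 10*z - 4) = -8*z^3 - 9*z^2 - 18*z - 2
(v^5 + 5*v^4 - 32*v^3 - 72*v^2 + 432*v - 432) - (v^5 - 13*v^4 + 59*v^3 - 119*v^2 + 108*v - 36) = 18*v^4 - 91*v^3 + 47*v^2 + 324*v - 396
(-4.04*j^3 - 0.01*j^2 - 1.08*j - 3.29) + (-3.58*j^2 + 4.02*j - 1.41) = -4.04*j^3 - 3.59*j^2 + 2.94*j - 4.7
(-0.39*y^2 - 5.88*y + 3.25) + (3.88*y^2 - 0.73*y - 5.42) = 3.49*y^2 - 6.61*y - 2.17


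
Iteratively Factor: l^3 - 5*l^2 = (l)*(l^2 - 5*l) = l^2*(l - 5)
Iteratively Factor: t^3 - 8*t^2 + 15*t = (t)*(t^2 - 8*t + 15) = t*(t - 5)*(t - 3)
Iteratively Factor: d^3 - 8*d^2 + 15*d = (d - 5)*(d^2 - 3*d) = d*(d - 5)*(d - 3)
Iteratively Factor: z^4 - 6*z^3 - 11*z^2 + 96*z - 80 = (z - 5)*(z^3 - z^2 - 16*z + 16) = (z - 5)*(z - 1)*(z^2 - 16) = (z - 5)*(z - 1)*(z + 4)*(z - 4)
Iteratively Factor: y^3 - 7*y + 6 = (y - 2)*(y^2 + 2*y - 3) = (y - 2)*(y - 1)*(y + 3)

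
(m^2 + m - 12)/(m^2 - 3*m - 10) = (-m^2 - m + 12)/(-m^2 + 3*m + 10)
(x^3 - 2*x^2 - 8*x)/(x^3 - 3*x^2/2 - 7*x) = 2*(x - 4)/(2*x - 7)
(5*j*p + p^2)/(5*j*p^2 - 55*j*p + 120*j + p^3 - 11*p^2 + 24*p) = p/(p^2 - 11*p + 24)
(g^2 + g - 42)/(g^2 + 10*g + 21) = (g - 6)/(g + 3)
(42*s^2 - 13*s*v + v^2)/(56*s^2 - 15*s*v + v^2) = (6*s - v)/(8*s - v)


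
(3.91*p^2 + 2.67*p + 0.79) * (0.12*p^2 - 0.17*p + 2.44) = 0.4692*p^4 - 0.3443*p^3 + 9.1813*p^2 + 6.3805*p + 1.9276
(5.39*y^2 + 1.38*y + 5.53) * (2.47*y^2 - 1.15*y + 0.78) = 13.3133*y^4 - 2.7899*y^3 + 16.2763*y^2 - 5.2831*y + 4.3134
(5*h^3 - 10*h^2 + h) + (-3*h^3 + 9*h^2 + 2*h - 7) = 2*h^3 - h^2 + 3*h - 7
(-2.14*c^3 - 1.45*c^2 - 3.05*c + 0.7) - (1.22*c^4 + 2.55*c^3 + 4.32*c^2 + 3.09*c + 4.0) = -1.22*c^4 - 4.69*c^3 - 5.77*c^2 - 6.14*c - 3.3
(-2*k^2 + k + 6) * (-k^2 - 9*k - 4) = 2*k^4 + 17*k^3 - 7*k^2 - 58*k - 24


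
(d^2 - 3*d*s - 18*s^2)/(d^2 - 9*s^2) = (-d + 6*s)/(-d + 3*s)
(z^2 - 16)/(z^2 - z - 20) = (z - 4)/(z - 5)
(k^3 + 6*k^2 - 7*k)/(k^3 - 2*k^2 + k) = (k + 7)/(k - 1)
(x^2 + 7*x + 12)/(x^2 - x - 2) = (x^2 + 7*x + 12)/(x^2 - x - 2)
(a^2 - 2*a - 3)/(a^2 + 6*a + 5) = (a - 3)/(a + 5)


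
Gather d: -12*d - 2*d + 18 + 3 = 21 - 14*d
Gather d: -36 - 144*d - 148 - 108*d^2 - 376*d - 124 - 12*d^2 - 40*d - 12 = -120*d^2 - 560*d - 320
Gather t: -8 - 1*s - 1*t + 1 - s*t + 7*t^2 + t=-s*t - s + 7*t^2 - 7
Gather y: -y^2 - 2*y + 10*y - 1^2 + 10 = -y^2 + 8*y + 9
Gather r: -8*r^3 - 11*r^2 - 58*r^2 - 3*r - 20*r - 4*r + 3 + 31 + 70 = -8*r^3 - 69*r^2 - 27*r + 104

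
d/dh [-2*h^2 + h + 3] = 1 - 4*h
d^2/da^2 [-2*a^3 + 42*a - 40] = -12*a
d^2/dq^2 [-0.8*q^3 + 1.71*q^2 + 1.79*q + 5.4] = 3.42 - 4.8*q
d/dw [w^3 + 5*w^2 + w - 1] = 3*w^2 + 10*w + 1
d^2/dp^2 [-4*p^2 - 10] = -8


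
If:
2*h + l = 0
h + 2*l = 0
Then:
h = 0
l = 0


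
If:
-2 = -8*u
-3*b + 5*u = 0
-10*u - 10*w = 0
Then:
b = 5/12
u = 1/4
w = -1/4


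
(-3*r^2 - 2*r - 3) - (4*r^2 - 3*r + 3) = -7*r^2 + r - 6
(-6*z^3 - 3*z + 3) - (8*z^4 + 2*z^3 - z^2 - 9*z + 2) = -8*z^4 - 8*z^3 + z^2 + 6*z + 1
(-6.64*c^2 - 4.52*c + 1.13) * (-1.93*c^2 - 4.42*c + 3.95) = 12.8152*c^4 + 38.0724*c^3 - 8.43050000000001*c^2 - 22.8486*c + 4.4635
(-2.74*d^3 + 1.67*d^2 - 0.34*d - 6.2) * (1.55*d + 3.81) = -4.247*d^4 - 7.8509*d^3 + 5.8357*d^2 - 10.9054*d - 23.622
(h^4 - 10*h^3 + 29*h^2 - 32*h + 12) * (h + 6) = h^5 - 4*h^4 - 31*h^3 + 142*h^2 - 180*h + 72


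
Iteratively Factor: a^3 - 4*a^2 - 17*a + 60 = (a - 3)*(a^2 - a - 20) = (a - 5)*(a - 3)*(a + 4)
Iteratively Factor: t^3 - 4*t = (t)*(t^2 - 4) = t*(t + 2)*(t - 2)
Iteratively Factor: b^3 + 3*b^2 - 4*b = (b - 1)*(b^2 + 4*b) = b*(b - 1)*(b + 4)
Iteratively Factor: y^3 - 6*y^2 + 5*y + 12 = (y + 1)*(y^2 - 7*y + 12) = (y - 4)*(y + 1)*(y - 3)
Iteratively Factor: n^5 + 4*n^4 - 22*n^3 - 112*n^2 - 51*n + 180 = (n + 3)*(n^4 + n^3 - 25*n^2 - 37*n + 60) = (n + 3)*(n + 4)*(n^3 - 3*n^2 - 13*n + 15) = (n + 3)^2*(n + 4)*(n^2 - 6*n + 5) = (n - 5)*(n + 3)^2*(n + 4)*(n - 1)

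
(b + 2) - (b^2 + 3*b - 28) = -b^2 - 2*b + 30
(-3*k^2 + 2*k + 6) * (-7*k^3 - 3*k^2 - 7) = 21*k^5 - 5*k^4 - 48*k^3 + 3*k^2 - 14*k - 42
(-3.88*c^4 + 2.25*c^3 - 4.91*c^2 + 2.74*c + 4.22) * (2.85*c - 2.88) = -11.058*c^5 + 17.5869*c^4 - 20.4735*c^3 + 21.9498*c^2 + 4.1358*c - 12.1536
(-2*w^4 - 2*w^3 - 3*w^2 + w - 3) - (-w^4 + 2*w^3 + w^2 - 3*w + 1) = -w^4 - 4*w^3 - 4*w^2 + 4*w - 4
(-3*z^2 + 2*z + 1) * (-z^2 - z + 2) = 3*z^4 + z^3 - 9*z^2 + 3*z + 2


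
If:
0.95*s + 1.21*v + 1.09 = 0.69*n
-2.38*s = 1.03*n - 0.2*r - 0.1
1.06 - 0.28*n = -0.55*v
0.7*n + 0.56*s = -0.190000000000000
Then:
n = -1.24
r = 7.52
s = 1.21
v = -2.56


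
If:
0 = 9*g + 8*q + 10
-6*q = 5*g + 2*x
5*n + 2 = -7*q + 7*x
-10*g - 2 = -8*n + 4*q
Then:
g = -558/169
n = -447/169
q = 833/338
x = 291/338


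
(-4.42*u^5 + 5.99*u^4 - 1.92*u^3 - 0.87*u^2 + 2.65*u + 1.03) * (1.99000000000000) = -8.7958*u^5 + 11.9201*u^4 - 3.8208*u^3 - 1.7313*u^2 + 5.2735*u + 2.0497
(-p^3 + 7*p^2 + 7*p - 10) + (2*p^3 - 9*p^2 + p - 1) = p^3 - 2*p^2 + 8*p - 11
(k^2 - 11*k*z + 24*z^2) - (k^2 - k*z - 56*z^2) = -10*k*z + 80*z^2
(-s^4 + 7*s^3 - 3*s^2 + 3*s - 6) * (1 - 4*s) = 4*s^5 - 29*s^4 + 19*s^3 - 15*s^2 + 27*s - 6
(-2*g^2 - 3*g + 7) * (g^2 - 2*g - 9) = -2*g^4 + g^3 + 31*g^2 + 13*g - 63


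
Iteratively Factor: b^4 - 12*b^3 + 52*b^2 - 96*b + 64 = (b - 2)*(b^3 - 10*b^2 + 32*b - 32) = (b - 2)^2*(b^2 - 8*b + 16) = (b - 4)*(b - 2)^2*(b - 4)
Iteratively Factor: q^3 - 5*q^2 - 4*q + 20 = (q + 2)*(q^2 - 7*q + 10) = (q - 2)*(q + 2)*(q - 5)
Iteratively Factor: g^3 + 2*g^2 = (g)*(g^2 + 2*g) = g*(g + 2)*(g)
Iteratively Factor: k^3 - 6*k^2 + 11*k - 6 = (k - 1)*(k^2 - 5*k + 6) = (k - 2)*(k - 1)*(k - 3)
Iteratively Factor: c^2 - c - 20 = (c + 4)*(c - 5)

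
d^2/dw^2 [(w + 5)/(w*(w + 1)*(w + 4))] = 2*(3*w^5 + 45*w^4 + 221*w^3 + 435*w^2 + 300*w + 80)/(w^3*(w^6 + 15*w^5 + 87*w^4 + 245*w^3 + 348*w^2 + 240*w + 64))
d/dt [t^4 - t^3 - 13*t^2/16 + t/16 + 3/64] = 4*t^3 - 3*t^2 - 13*t/8 + 1/16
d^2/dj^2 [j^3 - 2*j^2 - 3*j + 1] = 6*j - 4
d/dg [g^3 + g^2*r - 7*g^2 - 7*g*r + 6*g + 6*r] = 3*g^2 + 2*g*r - 14*g - 7*r + 6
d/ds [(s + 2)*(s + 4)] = 2*s + 6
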